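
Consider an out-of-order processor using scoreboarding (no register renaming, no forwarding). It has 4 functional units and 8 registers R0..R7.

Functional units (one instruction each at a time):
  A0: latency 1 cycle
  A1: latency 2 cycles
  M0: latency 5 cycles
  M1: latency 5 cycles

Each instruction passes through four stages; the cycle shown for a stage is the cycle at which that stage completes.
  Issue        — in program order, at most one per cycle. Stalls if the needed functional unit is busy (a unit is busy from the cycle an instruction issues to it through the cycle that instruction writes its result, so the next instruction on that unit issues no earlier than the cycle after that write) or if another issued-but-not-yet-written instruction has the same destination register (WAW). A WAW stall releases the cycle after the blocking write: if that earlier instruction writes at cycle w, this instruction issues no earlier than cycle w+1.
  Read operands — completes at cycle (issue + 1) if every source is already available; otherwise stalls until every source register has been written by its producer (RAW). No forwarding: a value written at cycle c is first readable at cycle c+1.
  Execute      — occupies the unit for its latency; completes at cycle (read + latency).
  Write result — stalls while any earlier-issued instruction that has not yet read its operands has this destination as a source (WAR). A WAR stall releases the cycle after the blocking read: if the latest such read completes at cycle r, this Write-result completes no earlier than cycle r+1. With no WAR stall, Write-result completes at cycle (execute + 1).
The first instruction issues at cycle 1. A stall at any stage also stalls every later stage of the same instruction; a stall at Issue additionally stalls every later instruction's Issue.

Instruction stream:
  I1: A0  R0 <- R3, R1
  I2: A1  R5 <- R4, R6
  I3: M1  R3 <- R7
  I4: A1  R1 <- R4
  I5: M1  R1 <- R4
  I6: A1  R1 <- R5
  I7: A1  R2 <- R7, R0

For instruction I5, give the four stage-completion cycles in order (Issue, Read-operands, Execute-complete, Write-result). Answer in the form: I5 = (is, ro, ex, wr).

[I1] 1/2/3/4
[I2] 2/3/5/6
[I3] 3/4/9/10
[I4] 7/8/10/11  (struct: A1 busy until I2 writes@6)
[I5] 12/13/18/19  (WAW R1: wait I4 write@11)
[I6] 20/21/23/24  (WAW R1: wait I5 write@19)
[I7] 25/26/28/29  (struct: A1 busy until I6 writes@24)

I5 = (12, 13, 18, 19)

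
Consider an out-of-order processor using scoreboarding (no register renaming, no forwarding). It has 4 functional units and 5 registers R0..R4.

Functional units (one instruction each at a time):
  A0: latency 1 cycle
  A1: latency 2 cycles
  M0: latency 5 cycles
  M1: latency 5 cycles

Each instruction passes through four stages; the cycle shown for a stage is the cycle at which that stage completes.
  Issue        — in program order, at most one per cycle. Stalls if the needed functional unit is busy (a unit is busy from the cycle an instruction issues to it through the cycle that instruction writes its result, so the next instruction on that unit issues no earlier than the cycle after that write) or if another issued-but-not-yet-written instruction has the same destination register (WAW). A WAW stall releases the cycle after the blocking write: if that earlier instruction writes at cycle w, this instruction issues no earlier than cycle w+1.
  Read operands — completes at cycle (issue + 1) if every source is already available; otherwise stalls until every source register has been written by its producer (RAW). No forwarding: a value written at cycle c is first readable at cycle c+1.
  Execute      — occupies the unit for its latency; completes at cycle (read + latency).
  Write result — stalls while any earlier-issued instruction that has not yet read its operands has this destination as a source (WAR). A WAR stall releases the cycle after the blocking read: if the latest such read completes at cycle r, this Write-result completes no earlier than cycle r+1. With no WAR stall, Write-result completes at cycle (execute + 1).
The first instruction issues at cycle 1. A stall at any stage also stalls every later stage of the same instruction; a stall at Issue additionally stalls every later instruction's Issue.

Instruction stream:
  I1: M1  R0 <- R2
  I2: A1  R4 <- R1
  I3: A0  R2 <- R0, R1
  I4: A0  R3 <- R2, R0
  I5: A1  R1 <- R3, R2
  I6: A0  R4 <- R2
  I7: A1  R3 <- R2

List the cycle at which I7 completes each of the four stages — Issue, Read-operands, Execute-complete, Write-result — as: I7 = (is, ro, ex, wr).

[I1] 1/2/7/8
[I2] 2/3/5/6
[I3] 3/9/10/11  (RAW R0: wait I1 write@8)
[I4] 12/13/14/15  (struct: A0 busy until I3 writes@11)
[I5] 13/16/18/19  (RAW R3: wait I4 write@15)
[I6] 16/17/18/19  (struct: A0 busy until I4 writes@15)
[I7] 20/21/23/24  (struct: A1 busy until I5 writes@19)

I7 = (20, 21, 23, 24)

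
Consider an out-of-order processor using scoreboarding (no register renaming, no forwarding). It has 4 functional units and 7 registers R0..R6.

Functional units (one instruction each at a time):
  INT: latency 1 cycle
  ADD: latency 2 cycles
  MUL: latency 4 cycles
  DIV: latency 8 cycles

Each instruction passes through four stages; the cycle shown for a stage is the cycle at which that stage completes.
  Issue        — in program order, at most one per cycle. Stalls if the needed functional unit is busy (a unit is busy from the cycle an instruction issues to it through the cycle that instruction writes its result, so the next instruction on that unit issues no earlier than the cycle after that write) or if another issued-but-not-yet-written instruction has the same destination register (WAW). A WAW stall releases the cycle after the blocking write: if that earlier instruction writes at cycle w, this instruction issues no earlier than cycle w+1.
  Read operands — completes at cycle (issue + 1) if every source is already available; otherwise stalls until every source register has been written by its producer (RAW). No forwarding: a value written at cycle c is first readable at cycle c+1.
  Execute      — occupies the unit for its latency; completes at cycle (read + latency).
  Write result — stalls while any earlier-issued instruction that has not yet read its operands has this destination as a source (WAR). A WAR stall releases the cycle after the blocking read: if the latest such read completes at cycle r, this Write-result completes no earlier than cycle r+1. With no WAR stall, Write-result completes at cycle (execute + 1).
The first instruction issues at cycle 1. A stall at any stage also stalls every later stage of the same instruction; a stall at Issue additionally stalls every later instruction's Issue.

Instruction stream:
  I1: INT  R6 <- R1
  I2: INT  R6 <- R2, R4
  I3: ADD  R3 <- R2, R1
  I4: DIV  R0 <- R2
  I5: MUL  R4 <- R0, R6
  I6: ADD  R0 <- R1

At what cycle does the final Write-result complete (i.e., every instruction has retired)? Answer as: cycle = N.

cycle = 23

t=1  I1→INT
t=2  I1 RO
t=3  I1 EX
t=4  I1 WR R6
t=5  I2→INT
t=6  I2 RO · I3→ADD
t=7  I2 EX · I3 RO · I4→DIV
t=8  I2 WR R6 · I4 RO · I5→MUL
t=9  I3 EX
t=10  I3 WR R3
t=16  I4 EX
t=17  I4 WR R0
t=18  I5 RO · I6→ADD
t=19  I6 RO
t=21  I6 EX
t=22  I5 EX · I6 WR R0
t=23  I5 WR R4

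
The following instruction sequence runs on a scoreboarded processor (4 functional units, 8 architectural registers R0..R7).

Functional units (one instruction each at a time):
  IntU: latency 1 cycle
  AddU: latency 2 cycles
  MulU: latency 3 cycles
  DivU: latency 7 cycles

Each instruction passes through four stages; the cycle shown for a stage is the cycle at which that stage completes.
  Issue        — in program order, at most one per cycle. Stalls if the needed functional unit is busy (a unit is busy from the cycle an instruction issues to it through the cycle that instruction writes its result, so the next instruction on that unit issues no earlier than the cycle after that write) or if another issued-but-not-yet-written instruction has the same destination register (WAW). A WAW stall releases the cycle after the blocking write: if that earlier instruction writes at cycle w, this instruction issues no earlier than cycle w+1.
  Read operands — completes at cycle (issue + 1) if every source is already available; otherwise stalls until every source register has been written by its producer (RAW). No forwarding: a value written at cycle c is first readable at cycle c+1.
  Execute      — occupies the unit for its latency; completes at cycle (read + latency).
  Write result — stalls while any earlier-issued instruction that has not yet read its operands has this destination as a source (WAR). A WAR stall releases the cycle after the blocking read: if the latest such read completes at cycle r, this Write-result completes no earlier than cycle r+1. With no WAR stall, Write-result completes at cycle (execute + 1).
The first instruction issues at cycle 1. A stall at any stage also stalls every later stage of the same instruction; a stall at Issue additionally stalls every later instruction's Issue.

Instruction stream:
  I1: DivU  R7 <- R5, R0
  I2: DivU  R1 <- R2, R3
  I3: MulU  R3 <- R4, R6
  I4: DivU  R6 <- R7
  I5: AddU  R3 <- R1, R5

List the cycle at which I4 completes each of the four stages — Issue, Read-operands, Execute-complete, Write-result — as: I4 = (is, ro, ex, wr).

I1  is:1  ro:2  ex:9  wr:10
I2  is:11  ro:12  ex:19  wr:20  — struct: DivU busy until I1 writes@10
I3  is:12  ro:13  ex:16  wr:17
I4  is:21  ro:22  ex:29  wr:30  — struct: DivU busy until I2 writes@20
I5  is:22  ro:23  ex:25  wr:26

I4 = (21, 22, 29, 30)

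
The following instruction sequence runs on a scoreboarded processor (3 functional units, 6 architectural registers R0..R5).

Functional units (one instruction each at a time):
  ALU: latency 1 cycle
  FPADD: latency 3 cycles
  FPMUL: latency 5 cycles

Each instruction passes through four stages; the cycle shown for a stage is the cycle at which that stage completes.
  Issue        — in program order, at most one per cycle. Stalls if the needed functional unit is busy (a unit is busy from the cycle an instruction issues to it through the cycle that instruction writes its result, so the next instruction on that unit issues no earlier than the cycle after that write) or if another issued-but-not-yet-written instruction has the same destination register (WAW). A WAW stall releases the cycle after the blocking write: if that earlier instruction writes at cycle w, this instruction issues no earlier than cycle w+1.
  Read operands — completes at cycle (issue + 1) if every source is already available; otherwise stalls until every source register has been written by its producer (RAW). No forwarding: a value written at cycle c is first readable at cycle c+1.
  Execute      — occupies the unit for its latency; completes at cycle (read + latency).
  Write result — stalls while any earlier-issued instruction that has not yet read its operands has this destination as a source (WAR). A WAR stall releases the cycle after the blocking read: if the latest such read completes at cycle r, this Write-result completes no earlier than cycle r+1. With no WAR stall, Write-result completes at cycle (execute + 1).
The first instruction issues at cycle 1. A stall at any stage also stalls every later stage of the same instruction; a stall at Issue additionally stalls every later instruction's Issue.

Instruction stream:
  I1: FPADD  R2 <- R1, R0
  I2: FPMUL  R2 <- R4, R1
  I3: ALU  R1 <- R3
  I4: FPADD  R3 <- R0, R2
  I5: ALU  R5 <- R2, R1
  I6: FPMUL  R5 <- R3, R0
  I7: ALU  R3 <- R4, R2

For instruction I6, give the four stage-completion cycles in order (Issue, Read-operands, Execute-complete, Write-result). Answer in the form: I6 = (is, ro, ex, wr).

c1: I1 dispatched to FPADD
c2: I1 operands ready
c5: I1 complete
c6: R2←I1
c7: I2 dispatched to FPMUL
c8: I2 operands ready; I3 dispatched to ALU
c9: I3 operands ready; I4 dispatched to FPADD
c10: I3 complete
c11: R1←I3
c12: I5 dispatched to ALU
c13: I2 complete
c14: R2←I2
c15: I4 operands ready; I5 operands ready
c16: I5 complete
c17: R5←I5
c18: I4 complete; I6 dispatched to FPMUL
c19: R3←I4
c20: I6 operands ready; I7 dispatched to ALU
c21: I7 operands ready
c22: I7 complete
c23: R3←I7
c25: I6 complete
c26: R5←I6

I6 = (18, 20, 25, 26)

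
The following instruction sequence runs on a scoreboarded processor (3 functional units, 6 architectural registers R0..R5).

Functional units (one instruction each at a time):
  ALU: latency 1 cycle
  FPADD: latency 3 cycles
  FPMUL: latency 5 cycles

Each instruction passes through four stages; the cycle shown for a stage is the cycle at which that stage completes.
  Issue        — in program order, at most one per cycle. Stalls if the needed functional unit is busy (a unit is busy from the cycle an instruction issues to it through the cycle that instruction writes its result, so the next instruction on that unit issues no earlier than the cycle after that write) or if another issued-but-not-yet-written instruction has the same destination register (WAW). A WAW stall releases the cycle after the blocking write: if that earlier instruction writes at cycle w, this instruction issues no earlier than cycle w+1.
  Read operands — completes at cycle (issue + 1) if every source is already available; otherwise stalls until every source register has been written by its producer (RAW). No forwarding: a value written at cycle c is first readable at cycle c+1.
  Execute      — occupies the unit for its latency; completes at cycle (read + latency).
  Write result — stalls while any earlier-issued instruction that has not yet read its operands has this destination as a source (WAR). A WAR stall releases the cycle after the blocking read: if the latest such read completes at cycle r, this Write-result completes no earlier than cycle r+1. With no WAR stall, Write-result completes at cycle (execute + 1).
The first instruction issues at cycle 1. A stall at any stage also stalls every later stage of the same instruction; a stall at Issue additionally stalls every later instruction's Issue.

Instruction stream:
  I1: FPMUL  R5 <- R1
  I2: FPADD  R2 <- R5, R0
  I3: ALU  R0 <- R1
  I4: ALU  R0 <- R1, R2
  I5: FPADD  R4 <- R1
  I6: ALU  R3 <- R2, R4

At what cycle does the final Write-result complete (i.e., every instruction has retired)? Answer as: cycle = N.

cycle = 22

[I1] 1/2/7/8
[I2] 2/9/12/13  (RAW R5: wait I1 write@8)
[I3] 3/4/5/10  (WAR R0: wait I2 read@9)
[I4] 11/14/15/16  (struct: ALU busy until I3 writes@10; RAW R2: wait I2 write@13)
[I5] 14/15/18/19  (struct: FPADD busy until I2 writes@13)
[I6] 17/20/21/22  (struct: ALU busy until I4 writes@16; RAW R4: wait I5 write@19)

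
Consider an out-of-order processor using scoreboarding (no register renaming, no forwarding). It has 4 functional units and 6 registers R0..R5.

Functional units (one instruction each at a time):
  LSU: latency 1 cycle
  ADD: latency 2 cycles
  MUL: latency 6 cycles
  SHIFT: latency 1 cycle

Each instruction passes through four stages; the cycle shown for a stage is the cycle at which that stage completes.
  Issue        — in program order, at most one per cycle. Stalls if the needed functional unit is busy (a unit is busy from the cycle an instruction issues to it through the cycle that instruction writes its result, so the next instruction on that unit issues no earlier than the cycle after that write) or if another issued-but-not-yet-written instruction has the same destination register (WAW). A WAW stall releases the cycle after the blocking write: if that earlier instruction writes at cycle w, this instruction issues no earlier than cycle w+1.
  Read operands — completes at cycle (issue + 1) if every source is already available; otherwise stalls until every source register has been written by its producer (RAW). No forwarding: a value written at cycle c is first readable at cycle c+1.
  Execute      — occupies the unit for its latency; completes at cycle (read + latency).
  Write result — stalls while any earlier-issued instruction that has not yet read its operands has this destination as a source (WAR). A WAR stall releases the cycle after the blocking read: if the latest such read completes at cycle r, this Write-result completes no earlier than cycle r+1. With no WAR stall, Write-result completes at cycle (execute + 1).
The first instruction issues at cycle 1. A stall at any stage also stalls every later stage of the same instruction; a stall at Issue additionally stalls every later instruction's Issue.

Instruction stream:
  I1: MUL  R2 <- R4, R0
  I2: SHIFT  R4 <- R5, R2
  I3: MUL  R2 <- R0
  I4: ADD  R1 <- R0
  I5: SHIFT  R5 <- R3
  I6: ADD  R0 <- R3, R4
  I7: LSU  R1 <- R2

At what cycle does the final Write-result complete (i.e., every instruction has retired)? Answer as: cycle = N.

[I1] 1/2/8/9
[I2] 2/10/11/12  (RAW R2: wait I1 write@9)
[I3] 10/11/17/18  (struct: MUL busy until I1 writes@9)
[I4] 11/12/14/15
[I5] 13/14/15/16  (struct: SHIFT busy until I2 writes@12)
[I6] 16/17/19/20  (struct: ADD busy until I4 writes@15)
[I7] 17/19/20/21  (RAW R2: wait I3 write@18)

cycle = 21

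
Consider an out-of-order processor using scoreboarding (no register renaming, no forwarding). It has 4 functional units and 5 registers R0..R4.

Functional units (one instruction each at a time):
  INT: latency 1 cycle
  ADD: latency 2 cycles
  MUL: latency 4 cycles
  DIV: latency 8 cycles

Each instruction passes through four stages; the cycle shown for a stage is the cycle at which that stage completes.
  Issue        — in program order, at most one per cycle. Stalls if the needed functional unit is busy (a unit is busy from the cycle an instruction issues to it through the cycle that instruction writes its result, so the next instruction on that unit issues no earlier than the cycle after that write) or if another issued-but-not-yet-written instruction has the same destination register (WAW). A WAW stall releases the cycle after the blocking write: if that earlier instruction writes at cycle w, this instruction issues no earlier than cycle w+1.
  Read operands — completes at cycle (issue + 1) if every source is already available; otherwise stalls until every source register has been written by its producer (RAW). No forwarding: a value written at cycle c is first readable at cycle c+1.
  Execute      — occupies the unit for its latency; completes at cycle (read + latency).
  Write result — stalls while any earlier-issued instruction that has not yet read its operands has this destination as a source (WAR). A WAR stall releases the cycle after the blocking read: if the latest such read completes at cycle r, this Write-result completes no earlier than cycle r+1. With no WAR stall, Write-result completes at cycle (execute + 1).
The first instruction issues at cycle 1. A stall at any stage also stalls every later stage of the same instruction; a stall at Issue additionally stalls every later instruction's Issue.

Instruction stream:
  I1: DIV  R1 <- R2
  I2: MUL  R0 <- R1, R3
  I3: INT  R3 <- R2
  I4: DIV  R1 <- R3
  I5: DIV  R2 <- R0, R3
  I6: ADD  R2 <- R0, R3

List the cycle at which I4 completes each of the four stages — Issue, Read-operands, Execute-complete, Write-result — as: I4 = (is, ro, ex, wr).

I4 = (12, 14, 22, 23)

  I1 | 1 | 2 | 10 | 11
  I2 | 2 | 12 | 16 | 17   RAW R1: wait I1 write@11
  I3 | 3 | 4 | 5 | 13   WAR R3: wait I2 read@12
  I4 | 12 | 14 | 22 | 23   struct: DIV busy until I1 writes@11 · RAW R3: wait I3 write@13
  I5 | 24 | 25 | 33 | 34   struct: DIV busy until I4 writes@23
  I6 | 35 | 36 | 38 | 39   WAW R2: wait I5 write@34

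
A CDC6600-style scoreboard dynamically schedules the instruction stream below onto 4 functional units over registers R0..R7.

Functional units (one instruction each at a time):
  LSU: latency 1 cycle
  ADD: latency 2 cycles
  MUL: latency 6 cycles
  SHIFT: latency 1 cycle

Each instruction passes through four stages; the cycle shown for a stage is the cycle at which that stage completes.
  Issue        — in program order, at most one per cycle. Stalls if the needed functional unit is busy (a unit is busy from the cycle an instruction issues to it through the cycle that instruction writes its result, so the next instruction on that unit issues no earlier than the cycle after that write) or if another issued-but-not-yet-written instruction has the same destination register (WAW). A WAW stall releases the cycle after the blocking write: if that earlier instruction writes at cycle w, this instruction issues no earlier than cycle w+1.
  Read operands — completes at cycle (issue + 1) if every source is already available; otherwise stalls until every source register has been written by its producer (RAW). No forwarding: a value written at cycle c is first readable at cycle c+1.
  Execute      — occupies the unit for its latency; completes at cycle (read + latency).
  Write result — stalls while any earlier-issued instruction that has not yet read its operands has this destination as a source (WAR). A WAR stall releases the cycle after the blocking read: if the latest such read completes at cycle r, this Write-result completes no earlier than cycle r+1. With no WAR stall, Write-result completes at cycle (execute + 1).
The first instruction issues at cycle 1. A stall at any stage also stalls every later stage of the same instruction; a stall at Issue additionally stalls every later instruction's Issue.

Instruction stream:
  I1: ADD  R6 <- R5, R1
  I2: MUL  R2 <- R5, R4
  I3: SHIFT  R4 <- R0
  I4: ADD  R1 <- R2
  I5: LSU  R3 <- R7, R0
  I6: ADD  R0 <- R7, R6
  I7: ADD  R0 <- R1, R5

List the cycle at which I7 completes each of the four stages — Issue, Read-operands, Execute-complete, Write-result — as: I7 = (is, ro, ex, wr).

I7 = (20, 21, 23, 24)

[I1] 1/2/4/5
[I2] 2/3/9/10
[I3] 3/4/5/6
[I4] 6/11/13/14  (struct: ADD busy until I1 writes@5; RAW R2: wait I2 write@10)
[I5] 7/8/9/10
[I6] 15/16/18/19  (struct: ADD busy until I4 writes@14)
[I7] 20/21/23/24  (struct: ADD busy until I6 writes@19)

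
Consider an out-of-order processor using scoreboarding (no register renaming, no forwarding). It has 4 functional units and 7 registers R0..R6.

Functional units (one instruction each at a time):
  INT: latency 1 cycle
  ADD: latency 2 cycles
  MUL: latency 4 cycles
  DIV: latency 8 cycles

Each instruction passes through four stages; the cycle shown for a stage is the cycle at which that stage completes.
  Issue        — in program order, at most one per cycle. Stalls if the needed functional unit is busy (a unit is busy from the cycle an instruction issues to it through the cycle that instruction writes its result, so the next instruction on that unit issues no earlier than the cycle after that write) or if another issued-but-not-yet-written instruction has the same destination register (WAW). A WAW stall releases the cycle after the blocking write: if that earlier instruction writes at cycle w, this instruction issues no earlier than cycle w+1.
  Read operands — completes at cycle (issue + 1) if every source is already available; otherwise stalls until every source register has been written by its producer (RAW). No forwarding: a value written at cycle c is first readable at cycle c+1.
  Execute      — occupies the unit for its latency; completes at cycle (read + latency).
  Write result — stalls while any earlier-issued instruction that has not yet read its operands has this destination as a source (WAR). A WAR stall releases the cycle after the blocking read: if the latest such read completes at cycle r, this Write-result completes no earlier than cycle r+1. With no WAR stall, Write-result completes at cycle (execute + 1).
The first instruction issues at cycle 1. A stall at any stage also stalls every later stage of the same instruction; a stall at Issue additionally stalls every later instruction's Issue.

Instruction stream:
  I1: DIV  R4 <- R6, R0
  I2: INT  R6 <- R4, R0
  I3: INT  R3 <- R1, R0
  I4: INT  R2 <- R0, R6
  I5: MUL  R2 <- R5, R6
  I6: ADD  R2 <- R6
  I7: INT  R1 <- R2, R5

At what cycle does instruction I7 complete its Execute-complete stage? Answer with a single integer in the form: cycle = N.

cycle = 36

cycle 1: I1→DIV
cycle 2: I1 RO | I2→INT
cycle 10: I1 EX
cycle 11: I1 WR R4
cycle 12: I2 RO
cycle 13: I2 EX
cycle 14: I2 WR R6
cycle 15: I3→INT
cycle 16: I3 RO
cycle 17: I3 EX
cycle 18: I3 WR R3
cycle 19: I4→INT
cycle 20: I4 RO
cycle 21: I4 EX
cycle 22: I4 WR R2
cycle 23: I5→MUL
cycle 24: I5 RO
cycle 28: I5 EX
cycle 29: I5 WR R2
cycle 30: I6→ADD
cycle 31: I6 RO | I7→INT
cycle 33: I6 EX
cycle 34: I6 WR R2
cycle 35: I7 RO
cycle 36: I7 EX
cycle 37: I7 WR R1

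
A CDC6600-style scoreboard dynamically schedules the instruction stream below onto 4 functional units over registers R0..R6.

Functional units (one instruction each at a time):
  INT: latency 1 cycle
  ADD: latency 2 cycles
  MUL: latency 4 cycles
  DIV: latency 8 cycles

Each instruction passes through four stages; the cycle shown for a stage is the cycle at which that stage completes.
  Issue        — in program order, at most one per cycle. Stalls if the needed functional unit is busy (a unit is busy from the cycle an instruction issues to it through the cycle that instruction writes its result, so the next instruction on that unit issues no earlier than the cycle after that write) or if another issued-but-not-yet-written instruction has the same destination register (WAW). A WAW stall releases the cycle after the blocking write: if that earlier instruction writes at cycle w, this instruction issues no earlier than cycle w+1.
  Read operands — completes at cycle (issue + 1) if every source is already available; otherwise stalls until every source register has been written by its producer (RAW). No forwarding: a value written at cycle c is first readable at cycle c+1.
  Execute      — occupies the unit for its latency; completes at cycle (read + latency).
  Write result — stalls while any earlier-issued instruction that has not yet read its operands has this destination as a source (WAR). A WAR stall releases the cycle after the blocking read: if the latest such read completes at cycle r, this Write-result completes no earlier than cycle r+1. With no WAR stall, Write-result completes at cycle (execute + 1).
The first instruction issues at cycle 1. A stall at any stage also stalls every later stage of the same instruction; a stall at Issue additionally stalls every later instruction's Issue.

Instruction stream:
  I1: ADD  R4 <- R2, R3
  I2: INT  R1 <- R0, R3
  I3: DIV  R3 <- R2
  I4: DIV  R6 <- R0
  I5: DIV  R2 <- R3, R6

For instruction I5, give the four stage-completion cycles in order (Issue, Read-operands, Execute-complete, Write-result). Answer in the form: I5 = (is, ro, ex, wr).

I1  is:1  ro:2  ex:4  wr:5
I2  is:2  ro:3  ex:4  wr:5
I3  is:3  ro:4  ex:12  wr:13
I4  is:14  ro:15  ex:23  wr:24  — struct: DIV busy until I3 writes@13
I5  is:25  ro:26  ex:34  wr:35  — struct: DIV busy until I4 writes@24

I5 = (25, 26, 34, 35)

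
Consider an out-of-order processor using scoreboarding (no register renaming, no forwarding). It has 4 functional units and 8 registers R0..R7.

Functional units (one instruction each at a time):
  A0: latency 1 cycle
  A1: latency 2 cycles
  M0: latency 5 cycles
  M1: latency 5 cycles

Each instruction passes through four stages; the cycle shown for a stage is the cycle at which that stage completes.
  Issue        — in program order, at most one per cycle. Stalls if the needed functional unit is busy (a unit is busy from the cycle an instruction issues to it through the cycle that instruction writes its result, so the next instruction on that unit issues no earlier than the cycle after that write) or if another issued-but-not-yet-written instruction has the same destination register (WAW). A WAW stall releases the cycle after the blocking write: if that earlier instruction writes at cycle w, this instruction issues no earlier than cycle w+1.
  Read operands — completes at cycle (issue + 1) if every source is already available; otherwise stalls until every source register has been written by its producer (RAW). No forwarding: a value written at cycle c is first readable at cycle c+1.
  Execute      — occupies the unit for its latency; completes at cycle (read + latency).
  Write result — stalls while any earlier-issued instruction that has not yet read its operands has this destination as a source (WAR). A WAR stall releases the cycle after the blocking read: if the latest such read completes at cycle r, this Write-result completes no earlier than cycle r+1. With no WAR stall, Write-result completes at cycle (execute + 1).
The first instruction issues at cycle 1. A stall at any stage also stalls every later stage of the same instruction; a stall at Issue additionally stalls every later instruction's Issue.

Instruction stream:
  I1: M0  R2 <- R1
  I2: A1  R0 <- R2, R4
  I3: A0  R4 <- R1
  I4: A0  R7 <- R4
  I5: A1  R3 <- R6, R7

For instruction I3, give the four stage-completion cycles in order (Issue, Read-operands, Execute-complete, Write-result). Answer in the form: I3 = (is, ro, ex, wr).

I3 = (3, 4, 5, 10)

[1] I1→M0
[2] I1 RO · I2→A1
[3] I3→A0
[4] I3 RO
[5] I3 EX
[7] I1 EX
[8] I1 WR R2
[9] I2 RO
[10] I3 WR R4
[11] I2 EX · I4→A0
[12] I2 WR R0 · I4 RO
[13] I4 EX · I5→A1
[14] I4 WR R7
[15] I5 RO
[17] I5 EX
[18] I5 WR R3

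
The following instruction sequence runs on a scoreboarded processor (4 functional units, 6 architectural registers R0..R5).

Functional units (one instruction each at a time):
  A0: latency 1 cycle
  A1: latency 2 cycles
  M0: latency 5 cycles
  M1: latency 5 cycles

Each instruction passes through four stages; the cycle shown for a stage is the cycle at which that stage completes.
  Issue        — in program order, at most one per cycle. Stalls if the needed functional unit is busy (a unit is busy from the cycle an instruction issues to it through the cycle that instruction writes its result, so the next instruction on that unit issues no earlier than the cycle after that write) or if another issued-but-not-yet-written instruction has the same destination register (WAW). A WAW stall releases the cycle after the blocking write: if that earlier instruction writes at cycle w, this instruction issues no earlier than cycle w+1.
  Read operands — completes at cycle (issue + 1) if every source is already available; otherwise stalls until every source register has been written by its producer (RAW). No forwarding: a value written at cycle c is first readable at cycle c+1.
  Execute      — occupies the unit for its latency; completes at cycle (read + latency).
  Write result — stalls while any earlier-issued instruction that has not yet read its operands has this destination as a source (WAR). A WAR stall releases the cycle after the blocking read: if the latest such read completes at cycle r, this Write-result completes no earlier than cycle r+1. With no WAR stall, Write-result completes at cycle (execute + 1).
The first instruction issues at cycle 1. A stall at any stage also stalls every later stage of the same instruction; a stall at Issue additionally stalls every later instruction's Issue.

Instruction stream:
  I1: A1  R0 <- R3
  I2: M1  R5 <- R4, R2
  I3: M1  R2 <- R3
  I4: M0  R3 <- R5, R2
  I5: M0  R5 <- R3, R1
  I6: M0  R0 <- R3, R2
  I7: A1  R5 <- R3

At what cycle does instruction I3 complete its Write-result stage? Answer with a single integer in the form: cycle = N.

I1  is:1  ro:2  ex:4  wr:5
I2  is:2  ro:3  ex:8  wr:9
I3  is:10  ro:11  ex:16  wr:17  — struct: M1 busy until I2 writes@9
I4  is:11  ro:18  ex:23  wr:24  — RAW R2: wait I3 write@17
I5  is:25  ro:26  ex:31  wr:32  — struct: M0 busy until I4 writes@24
I6  is:33  ro:34  ex:39  wr:40  — struct: M0 busy until I5 writes@32
I7  is:34  ro:35  ex:37  wr:38

cycle = 17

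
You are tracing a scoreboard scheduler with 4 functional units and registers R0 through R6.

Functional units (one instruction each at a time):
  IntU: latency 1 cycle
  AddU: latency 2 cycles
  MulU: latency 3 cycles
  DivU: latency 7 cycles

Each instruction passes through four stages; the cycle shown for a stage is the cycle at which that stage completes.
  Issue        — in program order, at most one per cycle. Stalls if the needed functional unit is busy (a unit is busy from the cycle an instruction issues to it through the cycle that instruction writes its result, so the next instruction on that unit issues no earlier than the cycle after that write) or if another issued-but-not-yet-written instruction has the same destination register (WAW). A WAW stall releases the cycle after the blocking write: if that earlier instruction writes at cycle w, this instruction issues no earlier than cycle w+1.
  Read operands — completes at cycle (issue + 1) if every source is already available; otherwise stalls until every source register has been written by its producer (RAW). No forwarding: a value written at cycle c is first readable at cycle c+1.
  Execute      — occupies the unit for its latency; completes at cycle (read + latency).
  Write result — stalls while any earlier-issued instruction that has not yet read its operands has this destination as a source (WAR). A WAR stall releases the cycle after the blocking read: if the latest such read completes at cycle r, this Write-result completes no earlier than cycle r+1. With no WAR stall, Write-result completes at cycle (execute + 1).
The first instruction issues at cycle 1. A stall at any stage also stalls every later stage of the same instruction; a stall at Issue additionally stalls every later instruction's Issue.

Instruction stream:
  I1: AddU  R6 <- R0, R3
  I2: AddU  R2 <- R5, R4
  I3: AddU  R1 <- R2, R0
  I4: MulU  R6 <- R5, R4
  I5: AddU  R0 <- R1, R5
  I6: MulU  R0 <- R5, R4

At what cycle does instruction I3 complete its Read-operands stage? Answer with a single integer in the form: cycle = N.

cycle = 12

[I1] 1/2/4/5
[I2] 6/7/9/10  (struct: AddU busy until I1 writes@5)
[I3] 11/12/14/15  (struct: AddU busy until I2 writes@10)
[I4] 12/13/16/17
[I5] 16/17/19/20  (struct: AddU busy until I3 writes@15)
[I6] 21/22/25/26  (WAW R0: wait I5 write@20)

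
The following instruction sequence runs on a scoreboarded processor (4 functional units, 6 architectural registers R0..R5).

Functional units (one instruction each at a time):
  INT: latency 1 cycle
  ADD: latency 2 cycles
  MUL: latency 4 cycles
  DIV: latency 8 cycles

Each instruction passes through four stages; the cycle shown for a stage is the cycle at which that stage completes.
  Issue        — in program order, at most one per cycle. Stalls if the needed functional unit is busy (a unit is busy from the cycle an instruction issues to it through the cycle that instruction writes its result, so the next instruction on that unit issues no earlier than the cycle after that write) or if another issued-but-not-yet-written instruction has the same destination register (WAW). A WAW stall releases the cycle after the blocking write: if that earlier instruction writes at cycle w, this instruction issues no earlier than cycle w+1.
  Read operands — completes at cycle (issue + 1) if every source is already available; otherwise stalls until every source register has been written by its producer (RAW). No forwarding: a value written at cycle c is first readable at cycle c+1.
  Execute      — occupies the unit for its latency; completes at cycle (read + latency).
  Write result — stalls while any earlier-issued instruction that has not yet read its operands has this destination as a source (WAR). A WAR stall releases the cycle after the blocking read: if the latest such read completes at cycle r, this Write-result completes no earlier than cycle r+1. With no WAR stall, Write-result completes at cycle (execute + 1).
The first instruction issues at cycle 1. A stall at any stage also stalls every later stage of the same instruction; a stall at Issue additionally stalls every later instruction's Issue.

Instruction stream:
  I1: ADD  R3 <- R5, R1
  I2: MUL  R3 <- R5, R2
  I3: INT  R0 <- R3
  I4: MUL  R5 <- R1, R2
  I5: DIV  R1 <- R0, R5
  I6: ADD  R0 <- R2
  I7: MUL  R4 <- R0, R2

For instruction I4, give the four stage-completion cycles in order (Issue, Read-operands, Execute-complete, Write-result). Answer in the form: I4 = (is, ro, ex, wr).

cycle 1: I1 dispatched to ADD
cycle 2: I1 operands ready
cycle 4: I1 complete
cycle 5: R3←I1
cycle 6: I2 dispatched to MUL
cycle 7: I2 operands ready | I3 dispatched to INT
cycle 11: I2 complete
cycle 12: R3←I2
cycle 13: I3 operands ready | I4 dispatched to MUL
cycle 14: I3 complete | I4 operands ready | I5 dispatched to DIV
cycle 15: R0←I3
cycle 16: I6 dispatched to ADD
cycle 17: I6 operands ready
cycle 18: I4 complete
cycle 19: R5←I4 | I6 complete
cycle 20: I5 operands ready | I7 dispatched to MUL
cycle 21: R0←I6
cycle 22: I7 operands ready
cycle 26: I7 complete
cycle 27: R4←I7
cycle 28: I5 complete
cycle 29: R1←I5

I4 = (13, 14, 18, 19)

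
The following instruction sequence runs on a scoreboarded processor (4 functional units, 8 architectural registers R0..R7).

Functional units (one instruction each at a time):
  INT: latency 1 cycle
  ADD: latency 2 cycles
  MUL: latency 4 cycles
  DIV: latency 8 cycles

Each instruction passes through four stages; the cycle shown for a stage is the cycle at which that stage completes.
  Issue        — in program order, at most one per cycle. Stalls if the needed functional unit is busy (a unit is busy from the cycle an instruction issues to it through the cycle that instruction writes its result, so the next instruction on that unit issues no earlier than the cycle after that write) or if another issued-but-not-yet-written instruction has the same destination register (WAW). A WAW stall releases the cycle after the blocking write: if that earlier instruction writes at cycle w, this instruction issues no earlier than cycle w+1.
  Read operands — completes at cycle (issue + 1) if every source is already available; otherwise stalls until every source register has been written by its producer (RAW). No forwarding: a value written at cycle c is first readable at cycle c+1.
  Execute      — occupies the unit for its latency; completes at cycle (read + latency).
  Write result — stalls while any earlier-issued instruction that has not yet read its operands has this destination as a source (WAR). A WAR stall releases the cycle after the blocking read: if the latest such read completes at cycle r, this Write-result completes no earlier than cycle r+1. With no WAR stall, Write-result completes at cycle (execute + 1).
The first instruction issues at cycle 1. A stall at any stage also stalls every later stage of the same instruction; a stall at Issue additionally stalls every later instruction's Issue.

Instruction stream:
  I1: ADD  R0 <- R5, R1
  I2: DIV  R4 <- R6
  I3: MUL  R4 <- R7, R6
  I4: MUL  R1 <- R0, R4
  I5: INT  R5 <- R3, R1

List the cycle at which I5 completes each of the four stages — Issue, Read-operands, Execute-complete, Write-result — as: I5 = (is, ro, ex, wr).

I5 = (21, 27, 28, 29)

t=1  I1→ADD
t=2  I1 RO · I2→DIV
t=3  I2 RO
t=4  I1 EX
t=5  I1 WR R0
t=11  I2 EX
t=12  I2 WR R4
t=13  I3→MUL
t=14  I3 RO
t=18  I3 EX
t=19  I3 WR R4
t=20  I4→MUL
t=21  I4 RO · I5→INT
t=25  I4 EX
t=26  I4 WR R1
t=27  I5 RO
t=28  I5 EX
t=29  I5 WR R5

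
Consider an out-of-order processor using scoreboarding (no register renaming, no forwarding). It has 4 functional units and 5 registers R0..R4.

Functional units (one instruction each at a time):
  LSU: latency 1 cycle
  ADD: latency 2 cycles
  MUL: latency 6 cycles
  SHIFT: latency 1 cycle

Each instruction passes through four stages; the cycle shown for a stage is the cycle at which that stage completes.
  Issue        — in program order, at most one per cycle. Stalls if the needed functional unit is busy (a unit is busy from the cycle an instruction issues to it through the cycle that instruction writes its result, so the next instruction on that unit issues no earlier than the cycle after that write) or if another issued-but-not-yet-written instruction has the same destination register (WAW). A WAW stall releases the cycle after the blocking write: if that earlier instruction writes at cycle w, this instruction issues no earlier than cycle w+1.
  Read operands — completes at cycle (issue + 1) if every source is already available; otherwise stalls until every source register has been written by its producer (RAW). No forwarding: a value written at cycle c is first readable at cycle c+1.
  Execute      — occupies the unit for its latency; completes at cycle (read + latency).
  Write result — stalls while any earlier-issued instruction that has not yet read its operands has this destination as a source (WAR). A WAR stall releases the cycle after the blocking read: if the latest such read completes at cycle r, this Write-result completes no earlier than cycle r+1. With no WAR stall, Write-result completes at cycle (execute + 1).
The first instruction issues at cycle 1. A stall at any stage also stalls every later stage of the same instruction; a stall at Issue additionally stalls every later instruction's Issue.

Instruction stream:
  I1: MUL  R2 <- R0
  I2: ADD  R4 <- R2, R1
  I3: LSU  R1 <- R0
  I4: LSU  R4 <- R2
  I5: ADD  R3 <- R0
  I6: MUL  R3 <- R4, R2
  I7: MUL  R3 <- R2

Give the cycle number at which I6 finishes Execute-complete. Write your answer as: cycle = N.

cycle 1: I1 issues→MUL
cycle 2: I1 reads · I2 issues→ADD
cycle 3: I3 issues→LSU
cycle 4: I3 reads
cycle 5: I3 exec-done
cycle 8: I1 exec-done
cycle 9: I1 writes R2
cycle 10: I2 reads
cycle 11: I3 writes R1
cycle 12: I2 exec-done
cycle 13: I2 writes R4
cycle 14: I4 issues→LSU
cycle 15: I4 reads · I5 issues→ADD
cycle 16: I4 exec-done · I5 reads
cycle 17: I4 writes R4
cycle 18: I5 exec-done
cycle 19: I5 writes R3
cycle 20: I6 issues→MUL
cycle 21: I6 reads
cycle 27: I6 exec-done
cycle 28: I6 writes R3
cycle 29: I7 issues→MUL
cycle 30: I7 reads
cycle 36: I7 exec-done
cycle 37: I7 writes R3

cycle = 27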